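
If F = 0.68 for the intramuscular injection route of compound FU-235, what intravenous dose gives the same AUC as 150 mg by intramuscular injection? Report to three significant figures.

Systemic exposure from an extravascular dose = F × D_ev, so the equivalent IV dose is F × D_ev.
D_iv = F × D_ev = 0.68 × 150 = 102 mg

D_iv = 102 mg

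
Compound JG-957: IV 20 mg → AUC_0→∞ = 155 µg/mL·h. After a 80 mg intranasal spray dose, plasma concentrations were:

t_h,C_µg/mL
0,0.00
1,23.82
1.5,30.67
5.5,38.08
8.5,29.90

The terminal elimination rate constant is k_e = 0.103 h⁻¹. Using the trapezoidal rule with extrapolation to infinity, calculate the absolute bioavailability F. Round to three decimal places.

Trapezoidal AUC_0→8.5 (intranasal spray):
  [0→1]: (0.00+23.82)/2 × 1 = 11.91
  [1→1.5]: (23.82+30.67)/2 × 0.5 = 13.6225
  [1.5→5.5]: (30.67+38.08)/2 × 4 = 137.5
  [5.5→8.5]: (38.08+29.90)/2 × 3 = 101.97
  Sum = 265.0025 µg/mL·h
Tail: C_last/k_e = 29.90/0.103 = 290.291
AUC_0→∞ (intranasal spray) = 265.0025 + 290.291 = 555.2935 µg/mL·h
F = (AUC_ev/D_ev)/(AUC_iv/D_iv) = (555.2935/80)/(155/20) = 6.94117/7.75 = 0.8956

F = 0.896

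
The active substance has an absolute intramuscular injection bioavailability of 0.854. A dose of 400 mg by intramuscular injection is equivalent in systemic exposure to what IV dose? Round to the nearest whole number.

D_iv = 342 mg

Systemic exposure from an extravascular dose = F × D_ev, so the equivalent IV dose is F × D_ev.
D_iv = F × D_ev = 0.854 × 400 = 341.6 mg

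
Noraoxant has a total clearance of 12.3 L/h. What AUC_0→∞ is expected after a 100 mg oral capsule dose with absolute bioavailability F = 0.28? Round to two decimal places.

AUC = 2.28 mg/L·h

AUC_0→∞ = F × Dose / CL
        = 0.28 × 100 / 12.3 = 2.27642 mg/L·h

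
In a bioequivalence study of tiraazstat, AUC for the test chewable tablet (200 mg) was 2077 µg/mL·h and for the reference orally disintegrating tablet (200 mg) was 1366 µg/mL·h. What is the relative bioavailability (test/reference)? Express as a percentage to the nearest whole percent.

F_rel = (AUC_test/D_test) / (AUC_ref/D_ref)
      = (2077/200) / (1366/200)
      = 10.385 / 6.83 = 1.5205 = 152.05%

F_rel = 152%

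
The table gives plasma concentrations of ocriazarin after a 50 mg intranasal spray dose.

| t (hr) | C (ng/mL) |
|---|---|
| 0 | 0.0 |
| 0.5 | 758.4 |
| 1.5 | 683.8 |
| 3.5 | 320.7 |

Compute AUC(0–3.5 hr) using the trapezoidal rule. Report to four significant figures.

AUC = 1915 ng/mL·hr

Trapezoidal AUC_0→3.5:
  [0→0.5]: (0.0+758.4)/2 × 0.5 = 189.6
  [0.5→1.5]: (758.4+683.8)/2 × 1 = 721.1
  [1.5→3.5]: (683.8+320.7)/2 × 2 = 1004.5
  Sum = 1915.2 ng/mL·hr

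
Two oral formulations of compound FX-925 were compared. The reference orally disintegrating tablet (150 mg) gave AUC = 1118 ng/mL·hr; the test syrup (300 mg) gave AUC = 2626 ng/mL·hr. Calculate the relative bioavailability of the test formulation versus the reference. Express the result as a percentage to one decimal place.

F_rel = 117.4%

F_rel = (AUC_test/D_test) / (AUC_ref/D_ref)
      = (2626/300) / (1118/150)
      = 8.75333 / 7.45333 = 1.1744 = 117.44%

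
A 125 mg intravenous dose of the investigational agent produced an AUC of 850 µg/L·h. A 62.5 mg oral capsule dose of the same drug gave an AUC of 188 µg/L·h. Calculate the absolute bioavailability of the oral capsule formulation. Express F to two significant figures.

F = 0.44

F = (AUC_ev / D_ev) / (AUC_iv / D_iv)
  = (188/62.5) / (850/125)
  = 3.008 / 6.8 = 0.4424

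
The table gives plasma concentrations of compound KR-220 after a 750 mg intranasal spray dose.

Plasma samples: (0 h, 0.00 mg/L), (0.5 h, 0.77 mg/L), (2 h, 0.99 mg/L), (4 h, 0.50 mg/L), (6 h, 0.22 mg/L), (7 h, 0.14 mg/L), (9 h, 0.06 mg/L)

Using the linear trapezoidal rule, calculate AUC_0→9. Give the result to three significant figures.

Trapezoidal AUC_0→9:
  [0→0.5]: (0.00+0.77)/2 × 0.5 = 0.1925
  [0.5→2]: (0.77+0.99)/2 × 1.5 = 1.32
  [2→4]: (0.99+0.50)/2 × 2 = 1.49
  [4→6]: (0.50+0.22)/2 × 2 = 0.72
  [6→7]: (0.22+0.14)/2 × 1 = 0.18
  [7→9]: (0.14+0.06)/2 × 2 = 0.2
  Sum = 4.1025 mg/L·h

AUC = 4.10 mg/L·h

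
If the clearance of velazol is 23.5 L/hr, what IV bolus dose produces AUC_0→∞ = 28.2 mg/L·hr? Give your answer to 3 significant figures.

Dose = 663 mg

Dose_iv = CL × AUC_0→∞
     = 23.5 × 28.2 = 662.7 mg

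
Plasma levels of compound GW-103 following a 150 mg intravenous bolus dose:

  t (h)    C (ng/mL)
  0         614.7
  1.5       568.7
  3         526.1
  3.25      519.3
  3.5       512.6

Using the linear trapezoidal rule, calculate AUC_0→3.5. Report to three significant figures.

AUC = 1970 ng/mL·h

Trapezoidal AUC_0→3.5:
  [0→1.5]: (614.7+568.7)/2 × 1.5 = 887.55
  [1.5→3]: (568.7+526.1)/2 × 1.5 = 821.1
  [3→3.25]: (526.1+519.3)/2 × 0.25 = 130.675
  [3.25→3.5]: (519.3+512.6)/2 × 0.25 = 128.9875
  Sum = 1968.3125 ng/mL·h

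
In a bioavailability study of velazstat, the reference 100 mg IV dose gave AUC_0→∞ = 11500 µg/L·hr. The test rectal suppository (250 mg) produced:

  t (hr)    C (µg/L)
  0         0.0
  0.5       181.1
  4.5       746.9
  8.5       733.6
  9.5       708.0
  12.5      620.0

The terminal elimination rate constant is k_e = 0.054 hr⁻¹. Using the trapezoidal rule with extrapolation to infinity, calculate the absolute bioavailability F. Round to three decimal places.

Trapezoidal AUC_0→12.5 (rectal suppository):
  [0→0.5]: (0.0+181.1)/2 × 0.5 = 45.275
  [0.5→4.5]: (181.1+746.9)/2 × 4 = 1856.0
  [4.5→8.5]: (746.9+733.6)/2 × 4 = 2961.0
  [8.5→9.5]: (733.6+708.0)/2 × 1 = 720.8
  [9.5→12.5]: (708.0+620.0)/2 × 3 = 1992.0
  Sum = 7575.075 µg/L·hr
Tail: C_last/k_e = 620.0/0.054 = 11481.481
AUC_0→∞ (rectal suppository) = 7575.075 + 11481.481 = 19056.556 µg/L·hr
F = (AUC_ev/D_ev)/(AUC_iv/D_iv) = (19056.556/250)/(11500/100) = 76.226224/115 = 0.6628

F = 0.663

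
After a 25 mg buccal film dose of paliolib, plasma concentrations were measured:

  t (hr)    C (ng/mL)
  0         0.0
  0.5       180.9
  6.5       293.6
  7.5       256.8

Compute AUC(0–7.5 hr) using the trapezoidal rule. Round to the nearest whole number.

AUC = 1744 ng/mL·hr

Trapezoidal AUC_0→7.5:
  [0→0.5]: (0.0+180.9)/2 × 0.5 = 45.225
  [0.5→6.5]: (180.9+293.6)/2 × 6 = 1423.5
  [6.5→7.5]: (293.6+256.8)/2 × 1 = 275.2
  Sum = 1743.925 ng/mL·hr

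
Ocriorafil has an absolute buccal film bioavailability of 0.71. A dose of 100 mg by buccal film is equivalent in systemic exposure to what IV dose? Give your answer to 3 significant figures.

Systemic exposure from an extravascular dose = F × D_ev, so the equivalent IV dose is F × D_ev.
D_iv = F × D_ev = 0.71 × 100 = 71 mg

D_iv = 71.0 mg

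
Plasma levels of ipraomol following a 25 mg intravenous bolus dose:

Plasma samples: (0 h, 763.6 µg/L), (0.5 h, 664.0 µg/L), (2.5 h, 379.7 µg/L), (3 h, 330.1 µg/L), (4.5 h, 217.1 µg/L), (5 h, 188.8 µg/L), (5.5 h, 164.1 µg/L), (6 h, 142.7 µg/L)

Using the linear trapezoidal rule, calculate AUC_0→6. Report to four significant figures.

AUC = 2255 µg/L·h

Trapezoidal AUC_0→6:
  [0→0.5]: (763.6+664.0)/2 × 0.5 = 356.9
  [0.5→2.5]: (664.0+379.7)/2 × 2 = 1043.7
  [2.5→3]: (379.7+330.1)/2 × 0.5 = 177.45
  [3→4.5]: (330.1+217.1)/2 × 1.5 = 410.4
  [4.5→5]: (217.1+188.8)/2 × 0.5 = 101.475
  [5→5.5]: (188.8+164.1)/2 × 0.5 = 88.225
  [5.5→6]: (164.1+142.7)/2 × 0.5 = 76.7
  Sum = 2254.85 µg/L·h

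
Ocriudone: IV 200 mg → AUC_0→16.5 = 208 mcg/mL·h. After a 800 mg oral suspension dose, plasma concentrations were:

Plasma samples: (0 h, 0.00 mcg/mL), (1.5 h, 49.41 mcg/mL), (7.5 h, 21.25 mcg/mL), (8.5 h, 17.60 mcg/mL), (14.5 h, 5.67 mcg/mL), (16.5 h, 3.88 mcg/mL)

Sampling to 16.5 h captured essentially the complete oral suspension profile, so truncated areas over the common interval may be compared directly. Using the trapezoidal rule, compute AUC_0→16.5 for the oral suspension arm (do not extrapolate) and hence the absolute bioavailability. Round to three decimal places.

Trapezoidal AUC_0→16.5 (oral suspension):
  [0→1.5]: (0.00+49.41)/2 × 1.5 = 37.0575
  [1.5→7.5]: (49.41+21.25)/2 × 6 = 211.98
  [7.5→8.5]: (21.25+17.60)/2 × 1 = 19.425
  [8.5→14.5]: (17.60+5.67)/2 × 6 = 69.81
  [14.5→16.5]: (5.67+3.88)/2 × 2 = 9.55
  Sum = 347.8225 mcg/mL·h
F = (AUC_ev/D_ev)/(AUC_iv/D_iv) = (347.8225/800)/(208/200) = 0.434778/1.04 = 0.4181

F = 0.418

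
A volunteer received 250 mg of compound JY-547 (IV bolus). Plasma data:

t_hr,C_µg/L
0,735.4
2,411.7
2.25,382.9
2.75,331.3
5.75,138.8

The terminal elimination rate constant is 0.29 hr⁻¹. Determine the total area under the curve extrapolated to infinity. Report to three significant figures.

Trapezoidal AUC_0→5.75:
  [0→2]: (735.4+411.7)/2 × 2 = 1147.1
  [2→2.25]: (411.7+382.9)/2 × 0.25 = 99.325
  [2.25→2.75]: (382.9+331.3)/2 × 0.5 = 178.55
  [2.75→5.75]: (331.3+138.8)/2 × 3 = 705.15
  Sum = 2130.125 µg/L·hr
Extrapolated tail: C_last / k_e = 138.8 / 0.29 = 478.621
AUC_0→∞ = 2130.125 + 478.621 = 2608.746 µg/L·hr

AUC = 2610 µg/L·hr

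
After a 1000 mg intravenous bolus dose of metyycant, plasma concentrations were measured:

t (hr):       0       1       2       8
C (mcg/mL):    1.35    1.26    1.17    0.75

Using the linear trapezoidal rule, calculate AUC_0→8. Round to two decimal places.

AUC = 8.28 mcg/mL·hr

Trapezoidal AUC_0→8:
  [0→1]: (1.35+1.26)/2 × 1 = 1.305
  [1→2]: (1.26+1.17)/2 × 1 = 1.215
  [2→8]: (1.17+0.75)/2 × 6 = 5.76
  Sum = 8.28 mcg/mL·hr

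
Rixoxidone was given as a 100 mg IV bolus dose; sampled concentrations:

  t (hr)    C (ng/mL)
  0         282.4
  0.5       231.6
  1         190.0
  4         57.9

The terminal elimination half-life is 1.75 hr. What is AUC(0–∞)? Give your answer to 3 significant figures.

Trapezoidal AUC_0→4:
  [0→0.5]: (282.4+231.6)/2 × 0.5 = 128.5
  [0.5→1]: (231.6+190.0)/2 × 0.5 = 105.4
  [1→4]: (190.0+57.9)/2 × 3 = 371.85
  Sum = 605.75 ng/mL·hr
k_e = ln2 / t½ = 0.693147 / 1.75 = 0.3961 hr^-1
Extrapolated tail: C_last / k_e = 57.9 / 0.3961 = 146.175
AUC_0→∞ = 605.75 + 146.175 = 751.925 ng/mL·hr

AUC = 752 ng/mL·hr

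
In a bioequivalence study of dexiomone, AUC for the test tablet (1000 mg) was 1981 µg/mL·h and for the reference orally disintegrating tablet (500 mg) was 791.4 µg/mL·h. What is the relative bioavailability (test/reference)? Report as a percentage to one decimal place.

F_rel = (AUC_test/D_test) / (AUC_ref/D_ref)
      = (1981/1000) / (791.4/500)
      = 1.981 / 1.5828 = 1.2516 = 125.16%

F_rel = 125.2%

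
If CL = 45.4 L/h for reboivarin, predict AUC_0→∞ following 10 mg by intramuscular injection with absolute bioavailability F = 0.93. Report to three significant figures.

AUC_0→∞ = F × Dose / CL
        = 0.93 × 10 / 45.4 = 0.204846 mg/L·h

AUC = 0.205 mg/L·h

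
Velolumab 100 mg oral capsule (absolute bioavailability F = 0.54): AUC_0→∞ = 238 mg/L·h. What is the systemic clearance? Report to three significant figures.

CL = 0.227 L/h

CL = F × Dose / AUC_0→∞
   = 0.54 × 100 / 238 = 0.226891 L/h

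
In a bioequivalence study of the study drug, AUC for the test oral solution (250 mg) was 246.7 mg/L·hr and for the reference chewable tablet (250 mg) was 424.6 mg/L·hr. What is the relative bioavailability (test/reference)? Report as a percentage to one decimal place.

F_rel = (AUC_test/D_test) / (AUC_ref/D_ref)
      = (246.7/250) / (424.6/250)
      = 0.9868 / 1.6984 = 0.5810 = 58.10%

F_rel = 58.1%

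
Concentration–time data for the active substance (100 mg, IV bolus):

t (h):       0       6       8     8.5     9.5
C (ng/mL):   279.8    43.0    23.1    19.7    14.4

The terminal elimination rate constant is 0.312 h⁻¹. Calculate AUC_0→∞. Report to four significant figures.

AUC = 1108 ng/mL·h

Trapezoidal AUC_0→9.5:
  [0→6]: (279.8+43.0)/2 × 6 = 968.4
  [6→8]: (43.0+23.1)/2 × 2 = 66.1
  [8→8.5]: (23.1+19.7)/2 × 0.5 = 10.7
  [8.5→9.5]: (19.7+14.4)/2 × 1 = 17.05
  Sum = 1062.25 ng/mL·h
Extrapolated tail: C_last / k_e = 14.4 / 0.312 = 46.154
AUC_0→∞ = 1062.25 + 46.154 = 1108.404 ng/mL·h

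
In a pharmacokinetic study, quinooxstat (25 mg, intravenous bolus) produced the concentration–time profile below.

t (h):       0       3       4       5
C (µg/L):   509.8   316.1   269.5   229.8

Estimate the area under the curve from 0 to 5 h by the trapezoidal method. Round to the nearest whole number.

AUC = 1781 µg/L·h

Trapezoidal AUC_0→5:
  [0→3]: (509.8+316.1)/2 × 3 = 1238.85
  [3→4]: (316.1+269.5)/2 × 1 = 292.8
  [4→5]: (269.5+229.8)/2 × 1 = 249.65
  Sum = 1781.3 µg/L·h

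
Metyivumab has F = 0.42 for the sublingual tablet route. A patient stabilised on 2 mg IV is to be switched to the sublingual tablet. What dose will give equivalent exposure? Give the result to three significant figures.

For equal systemic exposure: F × D_ev = D_iv
D_ev = D_iv / F = 2 / 0.42 = 4.7619 mg

D_sublingual = 4.76 mg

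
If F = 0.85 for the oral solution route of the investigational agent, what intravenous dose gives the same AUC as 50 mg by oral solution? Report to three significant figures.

Systemic exposure from an extravascular dose = F × D_ev, so the equivalent IV dose is F × D_ev.
D_iv = F × D_ev = 0.85 × 50 = 42.5 mg

D_iv = 42.5 mg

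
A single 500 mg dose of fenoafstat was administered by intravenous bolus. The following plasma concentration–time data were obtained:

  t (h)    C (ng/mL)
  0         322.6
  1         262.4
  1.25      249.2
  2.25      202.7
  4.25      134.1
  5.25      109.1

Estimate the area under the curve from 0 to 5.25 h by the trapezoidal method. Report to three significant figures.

AUC = 1040 ng/mL·h

Trapezoidal AUC_0→5.25:
  [0→1]: (322.6+262.4)/2 × 1 = 292.5
  [1→1.25]: (262.4+249.2)/2 × 0.25 = 63.95
  [1.25→2.25]: (249.2+202.7)/2 × 1 = 225.95
  [2.25→4.25]: (202.7+134.1)/2 × 2 = 336.8
  [4.25→5.25]: (134.1+109.1)/2 × 1 = 121.6
  Sum = 1040.8 ng/mL·h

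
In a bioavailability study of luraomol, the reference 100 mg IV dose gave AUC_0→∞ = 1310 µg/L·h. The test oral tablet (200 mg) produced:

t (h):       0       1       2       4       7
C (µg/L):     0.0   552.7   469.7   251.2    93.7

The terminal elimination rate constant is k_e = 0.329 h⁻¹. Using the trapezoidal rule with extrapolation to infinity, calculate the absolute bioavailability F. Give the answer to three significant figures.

F = 0.882

Trapezoidal AUC_0→7 (oral tablet):
  [0→1]: (0.0+552.7)/2 × 1 = 276.35
  [1→2]: (552.7+469.7)/2 × 1 = 511.2
  [2→4]: (469.7+251.2)/2 × 2 = 720.9
  [4→7]: (251.2+93.7)/2 × 3 = 517.35
  Sum = 2025.8 µg/L·h
Tail: C_last/k_e = 93.7/0.329 = 284.802
AUC_0→∞ (oral tablet) = 2025.8 + 284.802 = 2310.602 µg/L·h
F = (AUC_ev/D_ev)/(AUC_iv/D_iv) = (2310.602/200)/(1310/100) = 11.55301/13.1 = 0.8819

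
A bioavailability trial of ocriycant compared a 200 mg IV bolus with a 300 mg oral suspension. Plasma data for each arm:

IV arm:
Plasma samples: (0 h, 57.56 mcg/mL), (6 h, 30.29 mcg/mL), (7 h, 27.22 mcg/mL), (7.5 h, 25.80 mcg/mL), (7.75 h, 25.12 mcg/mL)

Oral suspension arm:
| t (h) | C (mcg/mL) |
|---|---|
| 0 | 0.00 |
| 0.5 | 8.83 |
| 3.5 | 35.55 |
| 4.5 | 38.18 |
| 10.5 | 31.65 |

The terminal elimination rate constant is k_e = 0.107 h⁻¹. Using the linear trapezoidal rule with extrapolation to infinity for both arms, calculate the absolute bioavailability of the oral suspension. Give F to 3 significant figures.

Trapezoidal AUC_0→7.75 (IV):
  [0→6]: (57.56+30.29)/2 × 6 = 263.55
  [6→7]: (30.29+27.22)/2 × 1 = 28.755
  [7→7.5]: (27.22+25.80)/2 × 0.5 = 13.255
  [7.5→7.75]: (25.80+25.12)/2 × 0.25 = 6.365
  Sum = 311.925 mcg/mL·h
IV tail: 25.12/0.107 = 234.766; AUC_iv,0→∞ = 311.925 + 234.766 = 546.691 mcg/mL·h
Trapezoidal AUC_0→10.5 (oral suspension):
  [0→0.5]: (0.00+8.83)/2 × 0.5 = 2.2075
  [0.5→3.5]: (8.83+35.55)/2 × 3 = 66.57
  [3.5→4.5]: (35.55+38.18)/2 × 1 = 36.865
  [4.5→10.5]: (38.18+31.65)/2 × 6 = 209.49
  Sum = 315.1325 mcg/mL·h
oral suspension tail: 31.65/0.107 = 295.794; AUC_ev,0→∞ = 315.1325 + 295.794 = 610.9265 mcg/mL·h
F = (AUC_ev/D_ev)/(AUC_iv/D_iv) = (610.9265/300)/(546.691/200) = 2.03642/2.733455 = 0.7450

F = 0.745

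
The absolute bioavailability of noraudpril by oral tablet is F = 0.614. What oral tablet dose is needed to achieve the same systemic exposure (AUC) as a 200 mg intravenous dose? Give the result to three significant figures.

For equal systemic exposure: F × D_ev = D_iv
D_ev = D_iv / F = 200 / 0.614 = 325.733 mg

D_oral = 326 mg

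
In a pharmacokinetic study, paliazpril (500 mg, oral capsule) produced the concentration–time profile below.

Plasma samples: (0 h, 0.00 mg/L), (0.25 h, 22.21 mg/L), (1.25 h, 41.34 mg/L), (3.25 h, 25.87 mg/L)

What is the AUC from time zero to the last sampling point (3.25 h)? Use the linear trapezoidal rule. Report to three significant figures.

AUC = 102 mg/L·h

Trapezoidal AUC_0→3.25:
  [0→0.25]: (0.00+22.21)/2 × 0.25 = 2.77625
  [0.25→1.25]: (22.21+41.34)/2 × 1 = 31.775
  [1.25→3.25]: (41.34+25.87)/2 × 2 = 67.21
  Sum = 101.76125 mg/L·h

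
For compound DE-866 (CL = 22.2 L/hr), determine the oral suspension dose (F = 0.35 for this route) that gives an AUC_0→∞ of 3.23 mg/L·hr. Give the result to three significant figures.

Dose = CL × AUC_0→∞ / F
     = 22.2 × 3.23 / 0.35 = 204.874 mg

Dose = 205 mg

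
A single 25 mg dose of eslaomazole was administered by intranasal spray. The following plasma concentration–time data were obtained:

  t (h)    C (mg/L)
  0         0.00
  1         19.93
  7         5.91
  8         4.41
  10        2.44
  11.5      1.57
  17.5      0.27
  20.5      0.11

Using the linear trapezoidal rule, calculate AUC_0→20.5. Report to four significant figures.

AUC = 108.6 mg/L·h

Trapezoidal AUC_0→20.5:
  [0→1]: (0.00+19.93)/2 × 1 = 9.965
  [1→7]: (19.93+5.91)/2 × 6 = 77.52
  [7→8]: (5.91+4.41)/2 × 1 = 5.16
  [8→10]: (4.41+2.44)/2 × 2 = 6.85
  [10→11.5]: (2.44+1.57)/2 × 1.5 = 3.0075
  [11.5→17.5]: (1.57+0.27)/2 × 6 = 5.52
  [17.5→20.5]: (0.27+0.11)/2 × 3 = 0.57
  Sum = 108.5925 mg/L·h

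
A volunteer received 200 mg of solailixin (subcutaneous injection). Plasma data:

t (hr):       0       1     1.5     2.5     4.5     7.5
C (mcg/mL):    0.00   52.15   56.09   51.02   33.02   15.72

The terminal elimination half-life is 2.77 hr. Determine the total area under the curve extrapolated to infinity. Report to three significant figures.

Trapezoidal AUC_0→7.5:
  [0→1]: (0.00+52.15)/2 × 1 = 26.075
  [1→1.5]: (52.15+56.09)/2 × 0.5 = 27.06
  [1.5→2.5]: (56.09+51.02)/2 × 1 = 53.555
  [2.5→4.5]: (51.02+33.02)/2 × 2 = 84.04
  [4.5→7.5]: (33.02+15.72)/2 × 3 = 73.11
  Sum = 263.84 mcg/mL·hr
k_e = ln2 / t½ = 0.693147 / 2.77 = 0.2502 hr^-1
Extrapolated tail: C_last / k_e = 15.72 / 0.2502 = 62.830
AUC_0→∞ = 263.84 + 62.830 = 326.67 mcg/mL·hr

AUC = 327 mcg/mL·hr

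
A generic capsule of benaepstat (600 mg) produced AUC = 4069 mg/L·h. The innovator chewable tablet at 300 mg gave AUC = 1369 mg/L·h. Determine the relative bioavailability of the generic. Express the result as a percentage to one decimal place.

F_rel = (AUC_test/D_test) / (AUC_ref/D_ref)
      = (4069/600) / (1369/300)
      = 6.78167 / 4.56333 = 1.4861 = 148.61%

F_rel = 148.6%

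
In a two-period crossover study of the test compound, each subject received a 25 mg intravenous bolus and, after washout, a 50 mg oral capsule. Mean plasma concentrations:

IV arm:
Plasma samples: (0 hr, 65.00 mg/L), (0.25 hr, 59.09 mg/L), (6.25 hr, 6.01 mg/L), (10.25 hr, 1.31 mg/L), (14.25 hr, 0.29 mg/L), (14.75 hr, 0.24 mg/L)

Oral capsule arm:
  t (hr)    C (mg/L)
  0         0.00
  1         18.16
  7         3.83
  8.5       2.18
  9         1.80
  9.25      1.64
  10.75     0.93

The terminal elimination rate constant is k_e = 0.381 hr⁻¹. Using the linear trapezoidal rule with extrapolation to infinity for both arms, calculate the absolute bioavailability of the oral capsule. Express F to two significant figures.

F = 0.19

Trapezoidal AUC_0→14.75 (IV):
  [0→0.25]: (65.00+59.09)/2 × 0.25 = 15.51125
  [0.25→6.25]: (59.09+6.01)/2 × 6 = 195.3
  [6.25→10.25]: (6.01+1.31)/2 × 4 = 14.64
  [10.25→14.25]: (1.31+0.29)/2 × 4 = 3.2
  [14.25→14.75]: (0.29+0.24)/2 × 0.5 = 0.1325
  Sum = 228.78375 mg/L·hr
IV tail: 0.24/0.381 = 0.630; AUC_iv,0→∞ = 228.78375 + 0.630 = 229.41375 mg/L·hr
Trapezoidal AUC_0→10.75 (oral capsule):
  [0→1]: (0.00+18.16)/2 × 1 = 9.08
  [1→7]: (18.16+3.83)/2 × 6 = 65.97
  [7→8.5]: (3.83+2.18)/2 × 1.5 = 4.5075
  [8.5→9]: (2.18+1.80)/2 × 0.5 = 0.995
  [9→9.25]: (1.80+1.64)/2 × 0.25 = 0.43
  [9.25→10.75]: (1.64+0.93)/2 × 1.5 = 1.9275
  Sum = 82.91 mg/L·hr
oral capsule tail: 0.93/0.381 = 2.441; AUC_ev,0→∞ = 82.91 + 2.441 = 85.351 mg/L·hr
F = (AUC_ev/D_ev)/(AUC_iv/D_iv) = (85.351/50)/(229.41375/25) = 1.70702/9.17655 = 0.1860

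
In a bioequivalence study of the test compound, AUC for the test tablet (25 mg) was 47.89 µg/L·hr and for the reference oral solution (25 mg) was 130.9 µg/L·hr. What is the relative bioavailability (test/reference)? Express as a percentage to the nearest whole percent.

F_rel = 37%

F_rel = (AUC_test/D_test) / (AUC_ref/D_ref)
      = (47.89/25) / (130.9/25)
      = 1.9156 / 5.236 = 0.3659 = 36.59%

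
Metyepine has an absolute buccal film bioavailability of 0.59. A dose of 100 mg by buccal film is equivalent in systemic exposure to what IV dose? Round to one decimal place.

D_iv = 59.0 mg

Systemic exposure from an extravascular dose = F × D_ev, so the equivalent IV dose is F × D_ev.
D_iv = F × D_ev = 0.59 × 100 = 59 mg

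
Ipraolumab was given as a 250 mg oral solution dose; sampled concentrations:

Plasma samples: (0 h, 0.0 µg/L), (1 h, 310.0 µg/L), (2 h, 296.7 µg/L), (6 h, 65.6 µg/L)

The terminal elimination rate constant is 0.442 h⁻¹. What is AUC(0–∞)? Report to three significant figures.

AUC = 1330 µg/L·h

Trapezoidal AUC_0→6:
  [0→1]: (0.0+310.0)/2 × 1 = 155.0
  [1→2]: (310.0+296.7)/2 × 1 = 303.35
  [2→6]: (296.7+65.6)/2 × 4 = 724.6
  Sum = 1182.95 µg/L·h
Extrapolated tail: C_last / k_e = 65.6 / 0.442 = 148.416
AUC_0→∞ = 1182.95 + 148.416 = 1331.366 µg/L·h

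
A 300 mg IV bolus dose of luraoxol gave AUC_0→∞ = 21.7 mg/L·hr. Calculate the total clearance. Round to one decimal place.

CL = Dose_iv / AUC_0→∞
   = 300 / 21.7 = 13.8249 L/hr

CL = 13.8 L/hr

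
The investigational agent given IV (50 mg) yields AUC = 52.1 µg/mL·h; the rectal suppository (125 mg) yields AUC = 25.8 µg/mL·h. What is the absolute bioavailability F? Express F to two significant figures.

F = (AUC_ev / D_ev) / (AUC_iv / D_iv)
  = (25.8/125) / (52.1/50)
  = 0.2064 / 1.042 = 0.1981

F = 0.20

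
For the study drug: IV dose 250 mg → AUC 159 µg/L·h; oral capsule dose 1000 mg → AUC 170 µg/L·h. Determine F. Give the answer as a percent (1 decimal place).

F = 26.7%

F = (AUC_ev / D_ev) / (AUC_iv / D_iv)
  = (170/1000) / (159/250)
  = 0.17 / 0.636 = 0.2673
  = 26.73%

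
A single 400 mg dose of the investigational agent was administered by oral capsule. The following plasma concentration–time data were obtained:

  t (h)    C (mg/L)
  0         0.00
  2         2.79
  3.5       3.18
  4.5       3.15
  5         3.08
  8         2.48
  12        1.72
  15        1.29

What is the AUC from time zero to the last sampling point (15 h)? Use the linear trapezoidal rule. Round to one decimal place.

Trapezoidal AUC_0→15:
  [0→2]: (0.00+2.79)/2 × 2 = 2.79
  [2→3.5]: (2.79+3.18)/2 × 1.5 = 4.4775
  [3.5→4.5]: (3.18+3.15)/2 × 1 = 3.165
  [4.5→5]: (3.15+3.08)/2 × 0.5 = 1.5575
  [5→8]: (3.08+2.48)/2 × 3 = 8.34
  [8→12]: (2.48+1.72)/2 × 4 = 8.4
  [12→15]: (1.72+1.29)/2 × 3 = 4.515
  Sum = 33.245 mg/L·h

AUC = 33.2 mg/L·h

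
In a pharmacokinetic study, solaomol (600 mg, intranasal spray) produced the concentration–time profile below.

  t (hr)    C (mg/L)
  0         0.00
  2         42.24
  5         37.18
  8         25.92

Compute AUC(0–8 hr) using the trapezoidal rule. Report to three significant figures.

Trapezoidal AUC_0→8:
  [0→2]: (0.00+42.24)/2 × 2 = 42.24
  [2→5]: (42.24+37.18)/2 × 3 = 119.13
  [5→8]: (37.18+25.92)/2 × 3 = 94.65
  Sum = 256.02 mg/L·hr

AUC = 256 mg/L·hr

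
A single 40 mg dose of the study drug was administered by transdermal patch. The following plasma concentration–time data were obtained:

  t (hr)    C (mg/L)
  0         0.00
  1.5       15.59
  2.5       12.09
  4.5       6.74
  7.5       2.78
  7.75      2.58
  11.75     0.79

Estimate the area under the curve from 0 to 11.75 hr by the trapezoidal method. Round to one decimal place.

Trapezoidal AUC_0→11.75:
  [0→1.5]: (0.00+15.59)/2 × 1.5 = 11.6925
  [1.5→2.5]: (15.59+12.09)/2 × 1 = 13.84
  [2.5→4.5]: (12.09+6.74)/2 × 2 = 18.83
  [4.5→7.5]: (6.74+2.78)/2 × 3 = 14.28
  [7.5→7.75]: (2.78+2.58)/2 × 0.25 = 0.67
  [7.75→11.75]: (2.58+0.79)/2 × 4 = 6.74
  Sum = 66.0525 mg/L·hr

AUC = 66.1 mg/L·hr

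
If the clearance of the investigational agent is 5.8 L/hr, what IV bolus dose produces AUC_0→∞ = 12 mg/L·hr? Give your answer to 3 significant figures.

Dose_iv = CL × AUC_0→∞
     = 5.8 × 12 = 69.6 mg

Dose = 69.6 mg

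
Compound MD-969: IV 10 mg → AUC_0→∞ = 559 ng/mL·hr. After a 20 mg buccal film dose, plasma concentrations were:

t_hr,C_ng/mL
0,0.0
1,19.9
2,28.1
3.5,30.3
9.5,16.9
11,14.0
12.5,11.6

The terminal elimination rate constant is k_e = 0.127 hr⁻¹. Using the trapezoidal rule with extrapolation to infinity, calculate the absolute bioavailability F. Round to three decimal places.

F = 0.316

Trapezoidal AUC_0→12.5 (buccal film):
  [0→1]: (0.0+19.9)/2 × 1 = 9.95
  [1→2]: (19.9+28.1)/2 × 1 = 24.0
  [2→3.5]: (28.1+30.3)/2 × 1.5 = 43.8
  [3.5→9.5]: (30.3+16.9)/2 × 6 = 141.6
  [9.5→11]: (16.9+14.0)/2 × 1.5 = 23.175
  [11→12.5]: (14.0+11.6)/2 × 1.5 = 19.2
  Sum = 261.725 ng/mL·hr
Tail: C_last/k_e = 11.6/0.127 = 91.339
AUC_0→∞ (buccal film) = 261.725 + 91.339 = 353.064 ng/mL·hr
F = (AUC_ev/D_ev)/(AUC_iv/D_iv) = (353.064/20)/(559/10) = 17.6532/55.9 = 0.3158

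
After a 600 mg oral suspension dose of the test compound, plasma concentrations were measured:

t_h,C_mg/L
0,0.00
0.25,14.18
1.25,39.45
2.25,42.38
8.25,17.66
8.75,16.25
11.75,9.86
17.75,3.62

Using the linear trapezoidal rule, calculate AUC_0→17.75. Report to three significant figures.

Trapezoidal AUC_0→17.75:
  [0→0.25]: (0.00+14.18)/2 × 0.25 = 1.7725
  [0.25→1.25]: (14.18+39.45)/2 × 1 = 26.815
  [1.25→2.25]: (39.45+42.38)/2 × 1 = 40.915
  [2.25→8.25]: (42.38+17.66)/2 × 6 = 180.12
  [8.25→8.75]: (17.66+16.25)/2 × 0.5 = 8.4775
  [8.75→11.75]: (16.25+9.86)/2 × 3 = 39.165
  [11.75→17.75]: (9.86+3.62)/2 × 6 = 40.44
  Sum = 337.705 mg/L·h

AUC = 338 mg/L·h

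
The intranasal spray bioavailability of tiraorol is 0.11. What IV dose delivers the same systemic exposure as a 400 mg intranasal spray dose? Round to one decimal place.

D_iv = 44.0 mg

Systemic exposure from an extravascular dose = F × D_ev, so the equivalent IV dose is F × D_ev.
D_iv = F × D_ev = 0.11 × 400 = 44 mg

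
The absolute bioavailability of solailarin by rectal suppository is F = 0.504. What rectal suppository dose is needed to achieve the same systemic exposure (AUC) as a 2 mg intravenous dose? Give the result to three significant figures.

For equal systemic exposure: F × D_ev = D_iv
D_ev = D_iv / F = 2 / 0.504 = 3.96825 mg

D_rectal = 3.97 mg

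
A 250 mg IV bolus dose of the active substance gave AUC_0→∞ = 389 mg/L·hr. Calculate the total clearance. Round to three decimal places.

CL = 0.643 L/hr

CL = Dose_iv / AUC_0→∞
   = 250 / 389 = 0.642674 L/hr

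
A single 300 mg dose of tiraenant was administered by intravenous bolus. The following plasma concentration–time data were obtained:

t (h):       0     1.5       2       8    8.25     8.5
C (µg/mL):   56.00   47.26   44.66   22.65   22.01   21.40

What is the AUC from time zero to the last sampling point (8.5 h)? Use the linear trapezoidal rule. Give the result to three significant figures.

Trapezoidal AUC_0→8.5:
  [0→1.5]: (56.00+47.26)/2 × 1.5 = 77.445
  [1.5→2]: (47.26+44.66)/2 × 0.5 = 22.98
  [2→8]: (44.66+22.65)/2 × 6 = 201.93
  [8→8.25]: (22.65+22.01)/2 × 0.25 = 5.5825
  [8.25→8.5]: (22.01+21.40)/2 × 0.25 = 5.42625
  Sum = 313.36375 µg/mL·h

AUC = 313 µg/mL·h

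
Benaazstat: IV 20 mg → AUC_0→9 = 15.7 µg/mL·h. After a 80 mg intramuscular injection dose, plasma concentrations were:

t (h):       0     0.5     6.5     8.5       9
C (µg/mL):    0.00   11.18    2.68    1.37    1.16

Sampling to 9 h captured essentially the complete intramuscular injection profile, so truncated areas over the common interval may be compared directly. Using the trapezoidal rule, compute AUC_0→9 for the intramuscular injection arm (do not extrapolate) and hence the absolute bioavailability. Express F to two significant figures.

F = 0.78

Trapezoidal AUC_0→9 (intramuscular injection):
  [0→0.5]: (0.00+11.18)/2 × 0.5 = 2.795
  [0.5→6.5]: (11.18+2.68)/2 × 6 = 41.58
  [6.5→8.5]: (2.68+1.37)/2 × 2 = 4.05
  [8.5→9]: (1.37+1.16)/2 × 0.5 = 0.6325
  Sum = 49.0575 µg/mL·h
F = (AUC_ev/D_ev)/(AUC_iv/D_iv) = (49.0575/80)/(15.7/20) = 0.61321875/0.785 = 0.7812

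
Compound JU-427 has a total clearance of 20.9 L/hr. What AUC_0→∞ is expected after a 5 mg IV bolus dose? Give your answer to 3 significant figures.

AUC_0→∞ = Dose_iv / CL
        = 5 / 20.9 = 0.239234 mg/L·hr

AUC = 0.239 mg/L·hr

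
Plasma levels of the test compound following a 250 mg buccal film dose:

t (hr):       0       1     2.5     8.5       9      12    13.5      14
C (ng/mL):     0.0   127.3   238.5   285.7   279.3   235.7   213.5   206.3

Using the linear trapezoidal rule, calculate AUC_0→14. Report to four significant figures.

AUC = 3266 ng/mL·hr

Trapezoidal AUC_0→14:
  [0→1]: (0.0+127.3)/2 × 1 = 63.65
  [1→2.5]: (127.3+238.5)/2 × 1.5 = 274.35
  [2.5→8.5]: (238.5+285.7)/2 × 6 = 1572.6
  [8.5→9]: (285.7+279.3)/2 × 0.5 = 141.25
  [9→12]: (279.3+235.7)/2 × 3 = 772.5
  [12→13.5]: (235.7+213.5)/2 × 1.5 = 336.9
  [13.5→14]: (213.5+206.3)/2 × 0.5 = 104.95
  Sum = 3266.2 ng/mL·hr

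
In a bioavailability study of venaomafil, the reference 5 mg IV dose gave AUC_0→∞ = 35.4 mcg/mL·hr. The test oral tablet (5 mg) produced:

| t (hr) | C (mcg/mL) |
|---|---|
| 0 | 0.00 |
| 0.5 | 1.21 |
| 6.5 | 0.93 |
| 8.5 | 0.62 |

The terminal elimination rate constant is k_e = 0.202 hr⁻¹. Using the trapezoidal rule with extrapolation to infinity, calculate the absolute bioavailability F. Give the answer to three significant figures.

Trapezoidal AUC_0→8.5 (oral tablet):
  [0→0.5]: (0.00+1.21)/2 × 0.5 = 0.3025
  [0.5→6.5]: (1.21+0.93)/2 × 6 = 6.42
  [6.5→8.5]: (0.93+0.62)/2 × 2 = 1.55
  Sum = 8.2725 mcg/mL·hr
Tail: C_last/k_e = 0.62/0.202 = 3.069
AUC_0→∞ (oral tablet) = 8.2725 + 3.069 = 11.3415 mcg/mL·hr
F = (AUC_ev/D_ev)/(AUC_iv/D_iv) = (11.3415/5)/(35.4/5) = 2.2683/7.08 = 0.3204

F = 0.320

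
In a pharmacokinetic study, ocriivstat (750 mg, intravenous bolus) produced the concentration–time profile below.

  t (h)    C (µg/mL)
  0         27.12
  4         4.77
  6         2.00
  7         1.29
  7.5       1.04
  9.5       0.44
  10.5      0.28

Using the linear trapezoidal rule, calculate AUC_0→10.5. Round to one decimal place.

Trapezoidal AUC_0→10.5:
  [0→4]: (27.12+4.77)/2 × 4 = 63.78
  [4→6]: (4.77+2.00)/2 × 2 = 6.77
  [6→7]: (2.00+1.29)/2 × 1 = 1.645
  [7→7.5]: (1.29+1.04)/2 × 0.5 = 0.5825
  [7.5→9.5]: (1.04+0.44)/2 × 2 = 1.48
  [9.5→10.5]: (0.44+0.28)/2 × 1 = 0.36
  Sum = 74.6175 µg/mL·h

AUC = 74.6 µg/mL·h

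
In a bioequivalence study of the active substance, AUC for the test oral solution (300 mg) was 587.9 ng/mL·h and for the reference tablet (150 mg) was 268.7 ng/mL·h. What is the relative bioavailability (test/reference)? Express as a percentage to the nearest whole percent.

F_rel = (AUC_test/D_test) / (AUC_ref/D_ref)
      = (587.9/300) / (268.7/150)
      = 1.95967 / 1.79133 = 1.0940 = 109.40%

F_rel = 109%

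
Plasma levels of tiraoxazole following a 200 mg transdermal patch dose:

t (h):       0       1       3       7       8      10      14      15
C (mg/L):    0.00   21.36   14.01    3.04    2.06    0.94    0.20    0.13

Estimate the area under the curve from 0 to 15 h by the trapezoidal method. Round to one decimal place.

Trapezoidal AUC_0→15:
  [0→1]: (0.00+21.36)/2 × 1 = 10.68
  [1→3]: (21.36+14.01)/2 × 2 = 35.37
  [3→7]: (14.01+3.04)/2 × 4 = 34.1
  [7→8]: (3.04+2.06)/2 × 1 = 2.55
  [8→10]: (2.06+0.94)/2 × 2 = 3.0
  [10→14]: (0.94+0.20)/2 × 4 = 2.28
  [14→15]: (0.20+0.13)/2 × 1 = 0.165
  Sum = 88.145 mg/L·h

AUC = 88.1 mg/L·h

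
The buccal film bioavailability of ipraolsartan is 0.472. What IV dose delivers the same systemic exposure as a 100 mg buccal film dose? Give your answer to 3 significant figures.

D_iv = 47.2 mg

Systemic exposure from an extravascular dose = F × D_ev, so the equivalent IV dose is F × D_ev.
D_iv = F × D_ev = 0.472 × 100 = 47.2 mg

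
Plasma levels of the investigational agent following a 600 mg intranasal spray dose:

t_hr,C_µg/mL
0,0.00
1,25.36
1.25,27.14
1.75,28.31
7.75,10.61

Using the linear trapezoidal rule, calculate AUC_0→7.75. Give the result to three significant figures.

Trapezoidal AUC_0→7.75:
  [0→1]: (0.00+25.36)/2 × 1 = 12.68
  [1→1.25]: (25.36+27.14)/2 × 0.25 = 6.5625
  [1.25→1.75]: (27.14+28.31)/2 × 0.5 = 13.8625
  [1.75→7.75]: (28.31+10.61)/2 × 6 = 116.76
  Sum = 149.865 µg/mL·hr

AUC = 150 µg/mL·hr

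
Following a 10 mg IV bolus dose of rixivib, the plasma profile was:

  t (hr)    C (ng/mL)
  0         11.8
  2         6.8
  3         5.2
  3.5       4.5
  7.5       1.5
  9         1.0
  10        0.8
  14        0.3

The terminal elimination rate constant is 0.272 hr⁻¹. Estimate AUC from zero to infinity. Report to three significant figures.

AUC = 45.1 ng/mL·hr

Trapezoidal AUC_0→14:
  [0→2]: (11.8+6.8)/2 × 2 = 18.6
  [2→3]: (6.8+5.2)/2 × 1 = 6.0
  [3→3.5]: (5.2+4.5)/2 × 0.5 = 2.425
  [3.5→7.5]: (4.5+1.5)/2 × 4 = 12.0
  [7.5→9]: (1.5+1.0)/2 × 1.5 = 1.875
  [9→10]: (1.0+0.8)/2 × 1 = 0.9
  [10→14]: (0.8+0.3)/2 × 4 = 2.2
  Sum = 44.0 ng/mL·hr
Extrapolated tail: C_last / k_e = 0.3 / 0.272 = 1.103
AUC_0→∞ = 44.0 + 1.103 = 45.103 ng/mL·hr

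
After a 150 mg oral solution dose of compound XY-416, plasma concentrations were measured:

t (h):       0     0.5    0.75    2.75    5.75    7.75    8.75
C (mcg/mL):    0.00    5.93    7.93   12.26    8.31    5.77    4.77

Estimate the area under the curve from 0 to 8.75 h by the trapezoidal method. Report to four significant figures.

AUC = 73.61 mcg/mL·h

Trapezoidal AUC_0→8.75:
  [0→0.5]: (0.00+5.93)/2 × 0.5 = 1.4825
  [0.5→0.75]: (5.93+7.93)/2 × 0.25 = 1.7325
  [0.75→2.75]: (7.93+12.26)/2 × 2 = 20.19
  [2.75→5.75]: (12.26+8.31)/2 × 3 = 30.855
  [5.75→7.75]: (8.31+5.77)/2 × 2 = 14.08
  [7.75→8.75]: (5.77+4.77)/2 × 1 = 5.27
  Sum = 73.61 mcg/mL·h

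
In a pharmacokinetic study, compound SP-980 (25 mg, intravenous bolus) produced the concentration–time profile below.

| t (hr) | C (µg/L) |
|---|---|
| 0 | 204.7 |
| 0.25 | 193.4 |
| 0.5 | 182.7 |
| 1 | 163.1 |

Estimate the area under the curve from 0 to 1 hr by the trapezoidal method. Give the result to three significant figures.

AUC = 183 µg/L·hr

Trapezoidal AUC_0→1:
  [0→0.25]: (204.7+193.4)/2 × 0.25 = 49.7625
  [0.25→0.5]: (193.4+182.7)/2 × 0.25 = 47.0125
  [0.5→1]: (182.7+163.1)/2 × 0.5 = 86.45
  Sum = 183.225 µg/L·hr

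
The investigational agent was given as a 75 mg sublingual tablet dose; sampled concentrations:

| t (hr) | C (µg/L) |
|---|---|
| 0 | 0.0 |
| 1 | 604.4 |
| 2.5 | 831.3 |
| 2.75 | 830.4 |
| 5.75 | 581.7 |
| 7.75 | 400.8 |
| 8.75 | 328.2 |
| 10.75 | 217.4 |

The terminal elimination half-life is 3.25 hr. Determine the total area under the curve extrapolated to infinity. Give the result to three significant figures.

AUC = 6620 µg/L·hr

Trapezoidal AUC_0→10.75:
  [0→1]: (0.0+604.4)/2 × 1 = 302.2
  [1→2.5]: (604.4+831.3)/2 × 1.5 = 1076.775
  [2.5→2.75]: (831.3+830.4)/2 × 0.25 = 207.7125
  [2.75→5.75]: (830.4+581.7)/2 × 3 = 2118.15
  [5.75→7.75]: (581.7+400.8)/2 × 2 = 982.5
  [7.75→8.75]: (400.8+328.2)/2 × 1 = 364.5
  [8.75→10.75]: (328.2+217.4)/2 × 2 = 545.6
  Sum = 5597.4375 µg/L·hr
k_e = ln2 / t½ = 0.693147 / 3.25 = 0.2133 hr^-1
Extrapolated tail: C_last / k_e = 217.4 / 0.2133 = 1019.222
AUC_0→∞ = 5597.4375 + 1019.222 = 6616.6595 µg/L·hr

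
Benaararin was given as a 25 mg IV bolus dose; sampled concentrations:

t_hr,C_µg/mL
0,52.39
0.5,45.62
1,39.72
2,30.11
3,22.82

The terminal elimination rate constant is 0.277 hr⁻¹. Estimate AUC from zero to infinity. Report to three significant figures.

Trapezoidal AUC_0→3:
  [0→0.5]: (52.39+45.62)/2 × 0.5 = 24.5025
  [0.5→1]: (45.62+39.72)/2 × 0.5 = 21.335
  [1→2]: (39.72+30.11)/2 × 1 = 34.915
  [2→3]: (30.11+22.82)/2 × 1 = 26.465
  Sum = 107.2175 µg/mL·hr
Extrapolated tail: C_last / k_e = 22.82 / 0.277 = 82.383
AUC_0→∞ = 107.2175 + 82.383 = 189.6005 µg/mL·hr

AUC = 190 µg/mL·hr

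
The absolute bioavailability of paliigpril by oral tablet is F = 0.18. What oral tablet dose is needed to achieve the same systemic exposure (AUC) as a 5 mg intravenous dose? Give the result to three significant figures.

D_oral = 27.8 mg

For equal systemic exposure: F × D_ev = D_iv
D_ev = D_iv / F = 5 / 0.18 = 27.7778 mg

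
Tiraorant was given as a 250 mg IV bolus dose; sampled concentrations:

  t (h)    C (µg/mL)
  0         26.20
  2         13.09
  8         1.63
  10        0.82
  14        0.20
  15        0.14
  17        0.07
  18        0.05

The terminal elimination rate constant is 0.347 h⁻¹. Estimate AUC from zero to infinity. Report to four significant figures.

AUC = 88.52 µg/mL·h

Trapezoidal AUC_0→18:
  [0→2]: (26.20+13.09)/2 × 2 = 39.29
  [2→8]: (13.09+1.63)/2 × 6 = 44.16
  [8→10]: (1.63+0.82)/2 × 2 = 2.45
  [10→14]: (0.82+0.20)/2 × 4 = 2.04
  [14→15]: (0.20+0.14)/2 × 1 = 0.17
  [15→17]: (0.14+0.07)/2 × 2 = 0.21
  [17→18]: (0.07+0.05)/2 × 1 = 0.06
  Sum = 88.38 µg/mL·h
Extrapolated tail: C_last / k_e = 0.05 / 0.347 = 0.144
AUC_0→∞ = 88.38 + 0.144 = 88.524 µg/mL·h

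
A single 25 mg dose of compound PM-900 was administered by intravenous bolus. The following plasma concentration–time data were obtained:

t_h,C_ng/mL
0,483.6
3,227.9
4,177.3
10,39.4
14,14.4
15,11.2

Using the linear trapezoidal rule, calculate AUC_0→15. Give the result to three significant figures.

AUC = 2040 ng/mL·h

Trapezoidal AUC_0→15:
  [0→3]: (483.6+227.9)/2 × 3 = 1067.25
  [3→4]: (227.9+177.3)/2 × 1 = 202.6
  [4→10]: (177.3+39.4)/2 × 6 = 650.1
  [10→14]: (39.4+14.4)/2 × 4 = 107.6
  [14→15]: (14.4+11.2)/2 × 1 = 12.8
  Sum = 2040.35 ng/mL·h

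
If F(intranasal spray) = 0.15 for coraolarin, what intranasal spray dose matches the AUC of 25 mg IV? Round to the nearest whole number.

D_intranasal = 167 mg

For equal systemic exposure: F × D_ev = D_iv
D_ev = D_iv / F = 25 / 0.15 = 166.667 mg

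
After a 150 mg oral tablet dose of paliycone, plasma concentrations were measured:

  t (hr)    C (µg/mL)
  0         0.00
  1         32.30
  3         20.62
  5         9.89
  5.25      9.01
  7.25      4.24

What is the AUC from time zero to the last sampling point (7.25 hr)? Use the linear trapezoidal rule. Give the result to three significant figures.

Trapezoidal AUC_0→7.25:
  [0→1]: (0.00+32.30)/2 × 1 = 16.15
  [1→3]: (32.30+20.62)/2 × 2 = 52.92
  [3→5]: (20.62+9.89)/2 × 2 = 30.51
  [5→5.25]: (9.89+9.01)/2 × 0.25 = 2.3625
  [5.25→7.25]: (9.01+4.24)/2 × 2 = 13.25
  Sum = 115.1925 µg/mL·hr

AUC = 115 µg/mL·hr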